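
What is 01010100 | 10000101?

OR: 1 when either bit is 1
  01010100
| 10000101
----------
  11010101
Decimal: 84 | 133 = 213



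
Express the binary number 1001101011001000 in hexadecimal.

Group into 4-bit nibbles from right:
  1001 = 9
  1010 = A
  1100 = C
  1000 = 8
Result: 9AC8



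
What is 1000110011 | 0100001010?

OR: 1 when either bit is 1
  1000110011
| 0100001010
------------
  1100111011
Decimal: 563 | 266 = 827



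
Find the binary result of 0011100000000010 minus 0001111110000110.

Method 1 - Direct subtraction (column by column from the right: bit − bit − borrow-in; if negative, add 2 and borrow 1 from the next column):
borrow: 0011111111111000
        0011100000000010
-       0001111110000110
------------------------
        0001100001111100

Method 2 - Add two's complement:
Two's complement of 0001111110000110: invert → 1110000001111001, add 1 → 1110000001111010
  0011100000000010
+ 1110000001111010
------------------
 10001100001111100  (end carry out of the top bit = 1)
Discarding the end carry: 0001100001111100
Decimal check:
  0011100000000010 = 8192 + 4096 + 2048 + 2 = 14338
  0001111110000110 = 4096 + 2048 + 1024 + 512 + 256 + 128 + 4 + 2 = 8070
  14338 - 8070 = 6268, and 0001100001111100 = 4096 + 2048 + 64 + 32 + 16 + 8 + 4 = 6268 ✓



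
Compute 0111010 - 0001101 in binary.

Method 1 - Direct subtraction (column by column from the right: bit − bit − borrow-in; if negative, add 2 and borrow 1 from the next column):
borrow: 0011010
        0111010
-       0001101
---------------
        0101101

Method 2 - Add two's complement:
Two's complement of 0001101: invert → 1110010, add 1 → 1110011
  0111010
+ 1110011
---------
 10101101  (end carry out of the top bit = 1)
Discarding the end carry: 0101101
Decimal check:
  0111010 = 32 + 16 + 8 + 2 = 58
  0001101 = 8 + 4 + 1 = 13
  58 - 13 = 45, and 0101101 = 32 + 8 + 4 + 1 = 45 ✓



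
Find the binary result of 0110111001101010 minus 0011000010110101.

Method 1 - Direct subtraction (column by column from the right: bit − bit − borrow-in; if negative, add 2 and borrow 1 from the next column):
borrow: 0110001101101010
        0110111001101010
-       0011000010110101
------------------------
        0011110110110101

Method 2 - Add two's complement:
Two's complement of 0011000010110101: invert → 1100111101001010, add 1 → 1100111101001011
  0110111001101010
+ 1100111101001011
------------------
 10011110110110101  (end carry out of the top bit = 1)
Discarding the end carry: 0011110110110101
Decimal check:
  0110111001101010 = 16384 + 8192 + 2048 + 1024 + 512 + 64 + 32 + 8 + 2 = 28266
  0011000010110101 = 8192 + 4096 + 128 + 32 + 16 + 4 + 1 = 12469
  28266 - 12469 = 15797, and 0011110110110101 = 8192 + 4096 + 2048 + 1024 + 256 + 128 + 32 + 16 + 4 + 1 = 15797 ✓



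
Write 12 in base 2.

Using repeated division by 2:
12 ÷ 2 = 6 remainder 0
6 ÷ 2 = 3 remainder 0
3 ÷ 2 = 1 remainder 1
1 ÷ 2 = 0 remainder 1
Reading remainders bottom to top: 1100



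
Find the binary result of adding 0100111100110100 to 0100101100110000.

Add column by column from the right: bit + bit + carry-in; write the sum mod 2, carry 1 when the sum is 2 or 3.
carry:  1001111001100000
        0100111100110100
+       0100101100110000
------------------------
       01001101001100100
(the carry out of the leftmost column, 0, becomes the leading bit)
Decimal check:
  0100111100110100 = 16384 + 2048 + 1024 + 512 + 256 + 32 + 16 + 4 = 20276
  0100101100110000 = 16384 + 2048 + 512 + 256 + 32 + 16 = 19248
  20276 + 19248 = 39524, and 01001101001100100 = 32768 + 4096 + 2048 + 512 + 64 + 32 + 4 = 39524 ✓



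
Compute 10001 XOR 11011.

XOR: 1 when bits differ
  10001
^ 11011
-------
  01010
Decimal: 17 ^ 27 = 10



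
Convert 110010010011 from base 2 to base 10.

Sum of powers of 2 for each 1-bit:
2^0 + 2^1 + 2^4 + 2^7 + 2^10 + 2^11
= 1 + 2 + 16 + 128 + 1024 + 2048
= 3219



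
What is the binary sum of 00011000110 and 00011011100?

Add column by column from the right: bit + bit + carry-in; write the sum mod 2, carry 1 when the sum is 2 or 3.
carry:  00110111000
        00011000110
+       00011011100
-------------------
       000110100010
(the carry out of the leftmost column, 0, becomes the leading bit)
Decimal check:
  00011000110 = 128 + 64 + 4 + 2 = 198
  00011011100 = 128 + 64 + 16 + 8 + 4 = 220
  198 + 220 = 418, and 000110100010 = 256 + 128 + 32 + 2 = 418 ✓



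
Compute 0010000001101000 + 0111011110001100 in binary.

Add column by column from the right: bit + bit + carry-in; write the sum mod 2, carry 1 when the sum is 2 or 3.
carry:  1100000000010000
        0010000001101000
+       0111011110001100
------------------------
       01001011111110100
(the carry out of the leftmost column, 0, becomes the leading bit)
Decimal check:
  0010000001101000 = 8192 + 64 + 32 + 8 = 8296
  0111011110001100 = 16384 + 8192 + 4096 + 1024 + 512 + 256 + 128 + 8 + 4 = 30604
  8296 + 30604 = 38900, and 01001011111110100 = 32768 + 4096 + 1024 + 512 + 256 + 128 + 64 + 32 + 16 + 4 = 38900 ✓



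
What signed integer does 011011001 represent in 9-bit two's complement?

Binary: 011011001
Sign bit: 0 (non-negative)
Read directly as an unsigned value:
011011001 = 128 + 64 + 16 + 8 + 1 = 217
Value: 217



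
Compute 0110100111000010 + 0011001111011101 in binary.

Add column by column from the right: bit + bit + carry-in; write the sum mod 2, carry 1 when the sum is 2 or 3.
carry:  1100011110000000
        0110100111000010
+       0011001111011101
------------------------
       01001110110011111
(the carry out of the leftmost column, 0, becomes the leading bit)
Decimal check:
  0110100111000010 = 16384 + 8192 + 2048 + 256 + 128 + 64 + 2 = 27074
  0011001111011101 = 8192 + 4096 + 512 + 256 + 128 + 64 + 16 + 8 + 4 + 1 = 13277
  27074 + 13277 = 40351, and 01001110110011111 = 32768 + 4096 + 2048 + 1024 + 256 + 128 + 16 + 8 + 4 + 2 + 1 = 40351 ✓



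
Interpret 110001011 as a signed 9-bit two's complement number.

Binary: 110001011
Sign bit: 1 (negative)
Invert: 001110100
Add 1:  001110101
Magnitude: 001110101 = 64 + 32 + 16 + 4 + 1 = 117
Value: -117



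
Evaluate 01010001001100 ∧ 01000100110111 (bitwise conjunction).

AND: 1 only when both bits are 1
  01010001001100
& 01000100110111
----------------
  01000000000100
Decimal: 5196 & 4407 = 4100



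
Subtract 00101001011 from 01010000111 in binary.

Method 1 - Direct subtraction (column by column from the right: bit − bit − borrow-in; if negative, add 2 and borrow 1 from the next column):
borrow: 01011110000
        01010000111
-       00101001011
-------------------
        00100111100

Method 2 - Add two's complement:
Two's complement of 00101001011: invert → 11010110100, add 1 → 11010110101
  01010000111
+ 11010110101
-------------
 100100111100  (end carry out of the top bit = 1)
Discarding the end carry: 00100111100
Decimal check:
  01010000111 = 512 + 128 + 4 + 2 + 1 = 647
  00101001011 = 256 + 64 + 8 + 2 + 1 = 331
  647 - 331 = 316, and 00100111100 = 256 + 32 + 16 + 8 + 4 = 316 ✓



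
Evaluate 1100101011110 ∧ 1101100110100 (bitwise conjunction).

AND: 1 only when both bits are 1
  1100101011110
& 1101100110100
---------------
  1100100010100
Decimal: 6494 & 6964 = 6420



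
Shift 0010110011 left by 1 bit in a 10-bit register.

Original: 0010110011 (decimal 179)
Shift left by 1 position
Append 1 zero on the right
Result: 0101100110 (decimal 358)
Equivalent: 179 << 1 = 179 × 2^1 = 358



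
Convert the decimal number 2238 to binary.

Using repeated division by 2:
2238 ÷ 2 = 1119 remainder 0
1119 ÷ 2 = 559 remainder 1
559 ÷ 2 = 279 remainder 1
279 ÷ 2 = 139 remainder 1
139 ÷ 2 = 69 remainder 1
69 ÷ 2 = 34 remainder 1
34 ÷ 2 = 17 remainder 0
17 ÷ 2 = 8 remainder 1
8 ÷ 2 = 4 remainder 0
4 ÷ 2 = 2 remainder 0
2 ÷ 2 = 1 remainder 0
1 ÷ 2 = 0 remainder 1
Reading remainders bottom to top: 100010111110



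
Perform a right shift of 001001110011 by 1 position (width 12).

Original: 001001110011 (decimal 627)
Shift right by 1 position
Drop the 1 low bit; fill with zero on the left
Result: 000100111001 (decimal 313)
Equivalent: 627 >> 1 = 627 ÷ 2^1 = 313



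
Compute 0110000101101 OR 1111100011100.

OR: 1 when either bit is 1
  0110000101101
| 1111100011100
---------------
  1111100111101
Decimal: 3117 | 7964 = 7997



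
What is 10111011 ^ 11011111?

XOR: 1 when bits differ
  10111011
^ 11011111
----------
  01100100
Decimal: 187 ^ 223 = 100



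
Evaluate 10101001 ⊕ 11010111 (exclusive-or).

XOR: 1 when bits differ
  10101001
^ 11010111
----------
  01111110
Decimal: 169 ^ 215 = 126



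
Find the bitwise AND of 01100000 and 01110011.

AND: 1 only when both bits are 1
  01100000
& 01110011
----------
  01100000
Decimal: 96 & 115 = 96



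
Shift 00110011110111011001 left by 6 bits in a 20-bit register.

Original: 00110011110111011001 (decimal 212441)
Shift left by 6 positions
Append 6 zeros on the right and drop the 6 high bits that overflow the 20-bit width
Result: 11110111011001000000 (decimal 1013312)
Equivalent: 212441 << 6 = 212441 × 2^6 = 13596224, truncated to 20 bits = 1013312



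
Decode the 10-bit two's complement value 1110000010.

Binary: 1110000010
Sign bit: 1 (negative)
Invert: 0001111101
Add 1:  0001111110
Magnitude: 0001111110 = 64 + 32 + 16 + 8 + 4 + 2 = 126
Value: -126



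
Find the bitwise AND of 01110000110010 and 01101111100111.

AND: 1 only when both bits are 1
  01110000110010
& 01101111100111
----------------
  01100000100010
Decimal: 7218 & 7143 = 6178



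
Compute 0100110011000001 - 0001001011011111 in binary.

Method 1 - Direct subtraction (column by column from the right: bit − bit − borrow-in; if negative, add 2 and borrow 1 from the next column):
borrow: 0110011111111100
        0100110011000001
-       0001001011011111
------------------------
        0011100111100010

Method 2 - Add two's complement:
Two's complement of 0001001011011111: invert → 1110110100100000, add 1 → 1110110100100001
  0100110011000001
+ 1110110100100001
------------------
 10011100111100010  (end carry out of the top bit = 1)
Discarding the end carry: 0011100111100010
Decimal check:
  0100110011000001 = 16384 + 2048 + 1024 + 128 + 64 + 1 = 19649
  0001001011011111 = 4096 + 512 + 128 + 64 + 16 + 8 + 4 + 2 + 1 = 4831
  19649 - 4831 = 14818, and 0011100111100010 = 8192 + 4096 + 2048 + 256 + 128 + 64 + 32 + 2 = 14818 ✓



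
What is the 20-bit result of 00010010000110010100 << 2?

Original: 00010010000110010100 (decimal 74132)
Shift left by 2 positions
Append 2 zeros on the right
Result: 01001000011001010000 (decimal 296528)
Equivalent: 74132 << 2 = 74132 × 2^2 = 296528



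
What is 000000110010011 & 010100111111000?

AND: 1 only when both bits are 1
  000000110010011
& 010100111111000
-----------------
  000000110010000
Decimal: 403 & 10744 = 400



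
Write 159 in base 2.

Using repeated division by 2:
159 ÷ 2 = 79 remainder 1
79 ÷ 2 = 39 remainder 1
39 ÷ 2 = 19 remainder 1
19 ÷ 2 = 9 remainder 1
9 ÷ 2 = 4 remainder 1
4 ÷ 2 = 2 remainder 0
2 ÷ 2 = 1 remainder 0
1 ÷ 2 = 0 remainder 1
Reading remainders bottom to top: 10011111



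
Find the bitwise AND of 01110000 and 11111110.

AND: 1 only when both bits are 1
  01110000
& 11111110
----------
  01110000
Decimal: 112 & 254 = 112



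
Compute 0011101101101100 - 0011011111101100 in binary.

Method 1 - Direct subtraction (column by column from the right: bit − bit − borrow-in; if negative, add 2 and borrow 1 from the next column):
borrow: 0000111100000000
        0011101101101100
-       0011011111101100
------------------------
        0000001110000000

Method 2 - Add two's complement:
Two's complement of 0011011111101100: invert → 1100100000010011, add 1 → 1100100000010100
  0011101101101100
+ 1100100000010100
------------------
 10000001110000000  (end carry out of the top bit = 1)
Discarding the end carry: 0000001110000000
Decimal check:
  0011101101101100 = 8192 + 4096 + 2048 + 512 + 256 + 64 + 32 + 8 + 4 = 15212
  0011011111101100 = 8192 + 4096 + 1024 + 512 + 256 + 128 + 64 + 32 + 8 + 4 = 14316
  15212 - 14316 = 896, and 0000001110000000 = 512 + 256 + 128 = 896 ✓



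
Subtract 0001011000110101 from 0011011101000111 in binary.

Method 1 - Direct subtraction (column by column from the right: bit − bit − borrow-in; if negative, add 2 and borrow 1 from the next column):
borrow: 0000000001100000
        0011011101000111
-       0001011000110101
------------------------
        0010000100010010

Method 2 - Add two's complement:
Two's complement of 0001011000110101: invert → 1110100111001010, add 1 → 1110100111001011
  0011011101000111
+ 1110100111001011
------------------
 10010000100010010  (end carry out of the top bit = 1)
Discarding the end carry: 0010000100010010
Decimal check:
  0011011101000111 = 8192 + 4096 + 1024 + 512 + 256 + 64 + 4 + 2 + 1 = 14151
  0001011000110101 = 4096 + 1024 + 512 + 32 + 16 + 4 + 1 = 5685
  14151 - 5685 = 8466, and 0010000100010010 = 8192 + 256 + 16 + 2 = 8466 ✓



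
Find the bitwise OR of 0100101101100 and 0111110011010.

OR: 1 when either bit is 1
  0100101101100
| 0111110011010
---------------
  0111111111110
Decimal: 2412 | 3994 = 4094



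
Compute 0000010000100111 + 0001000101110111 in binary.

Add column by column from the right: bit + bit + carry-in; write the sum mod 2, carry 1 when the sum is 2 or 3.
carry:  0000000011001110
        0000010000100111
+       0001000101110111
------------------------
       00001010110011110
(the carry out of the leftmost column, 0, becomes the leading bit)
Decimal check:
  0000010000100111 = 1024 + 32 + 4 + 2 + 1 = 1063
  0001000101110111 = 4096 + 256 + 64 + 32 + 16 + 4 + 2 + 1 = 4471
  1063 + 4471 = 5534, and 00001010110011110 = 4096 + 1024 + 256 + 128 + 16 + 8 + 4 + 2 = 5534 ✓



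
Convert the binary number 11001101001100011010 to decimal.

Sum of powers of 2 for each 1-bit:
2^1 + 2^3 + 2^4 + 2^8 + 2^9 + 2^12 + 2^14 + 2^15 + 2^18 + 2^19
= 2 + 8 + 16 + 256 + 512 + 4096 + 16384 + 32768 + 262144 + 524288
= 840474



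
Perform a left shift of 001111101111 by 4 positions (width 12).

Original: 001111101111 (decimal 1007)
Shift left by 4 positions
Append 4 zeros on the right and drop the 4 high bits that overflow the 12-bit width
Result: 111011110000 (decimal 3824)
Equivalent: 1007 << 4 = 1007 × 2^4 = 16112, truncated to 12 bits = 3824



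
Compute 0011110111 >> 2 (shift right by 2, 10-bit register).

Original: 0011110111 (decimal 247)
Shift right by 2 positions
Drop the 2 low bits; fill with zeros on the left
Result: 0000111101 (decimal 61)
Equivalent: 247 >> 2 = 247 ÷ 2^2 = 61



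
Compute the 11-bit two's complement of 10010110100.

Original (sign bit 1, negative): 10010110100
Step 1 - Invert all bits: 01101001011
Step 2 - Add 1: 01101001100
Verification: 10010110100 + 01101001100 = 100000000000; discarding the end carry (carry out of the top bit) leaves the 11-bit value 00000000000, as required for x + (-x)



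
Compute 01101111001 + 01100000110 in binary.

Add column by column from the right: bit + bit + carry-in; write the sum mod 2, carry 1 when the sum is 2 or 3.
carry:  11000000000
        01101111001
+       01100000110
-------------------
       011001111111
(the carry out of the leftmost column, 0, becomes the leading bit)
Decimal check:
  01101111001 = 512 + 256 + 64 + 32 + 16 + 8 + 1 = 889
  01100000110 = 512 + 256 + 4 + 2 = 774
  889 + 774 = 1663, and 011001111111 = 1024 + 512 + 64 + 32 + 16 + 8 + 4 + 2 + 1 = 1663 ✓



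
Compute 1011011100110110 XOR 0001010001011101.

XOR: 1 when bits differ
  1011011100110110
^ 0001010001011101
------------------
  1010001101101011
Decimal: 46902 ^ 5213 = 41835



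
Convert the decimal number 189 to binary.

Using repeated division by 2:
189 ÷ 2 = 94 remainder 1
94 ÷ 2 = 47 remainder 0
47 ÷ 2 = 23 remainder 1
23 ÷ 2 = 11 remainder 1
11 ÷ 2 = 5 remainder 1
5 ÷ 2 = 2 remainder 1
2 ÷ 2 = 1 remainder 0
1 ÷ 2 = 0 remainder 1
Reading remainders bottom to top: 10111101



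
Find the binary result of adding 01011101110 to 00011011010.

Add column by column from the right: bit + bit + carry-in; write the sum mod 2, carry 1 when the sum is 2 or 3.
carry:  00111111100
        01011101110
+       00011011010
-------------------
       001111001000
(the carry out of the leftmost column, 0, becomes the leading bit)
Decimal check:
  01011101110 = 512 + 128 + 64 + 32 + 8 + 4 + 2 = 750
  00011011010 = 128 + 64 + 16 + 8 + 2 = 218
  750 + 218 = 968, and 001111001000 = 512 + 256 + 128 + 64 + 8 = 968 ✓



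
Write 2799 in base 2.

Using repeated division by 2:
2799 ÷ 2 = 1399 remainder 1
1399 ÷ 2 = 699 remainder 1
699 ÷ 2 = 349 remainder 1
349 ÷ 2 = 174 remainder 1
174 ÷ 2 = 87 remainder 0
87 ÷ 2 = 43 remainder 1
43 ÷ 2 = 21 remainder 1
21 ÷ 2 = 10 remainder 1
10 ÷ 2 = 5 remainder 0
5 ÷ 2 = 2 remainder 1
2 ÷ 2 = 1 remainder 0
1 ÷ 2 = 0 remainder 1
Reading remainders bottom to top: 101011101111



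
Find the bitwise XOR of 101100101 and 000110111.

XOR: 1 when bits differ
  101100101
^ 000110111
-----------
  101010010
Decimal: 357 ^ 55 = 338



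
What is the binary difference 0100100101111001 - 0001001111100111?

Method 1 - Direct subtraction (column by column from the right: bit − bit − borrow-in; if negative, add 2 and borrow 1 from the next column):
borrow: 0110111100001100
        0100100101111001
-       0001001111100111
------------------------
        0011010110010010

Method 2 - Add two's complement:
Two's complement of 0001001111100111: invert → 1110110000011000, add 1 → 1110110000011001
  0100100101111001
+ 1110110000011001
------------------
 10011010110010010  (end carry out of the top bit = 1)
Discarding the end carry: 0011010110010010
Decimal check:
  0100100101111001 = 16384 + 2048 + 256 + 64 + 32 + 16 + 8 + 1 = 18809
  0001001111100111 = 4096 + 512 + 256 + 128 + 64 + 32 + 4 + 2 + 1 = 5095
  18809 - 5095 = 13714, and 0011010110010010 = 8192 + 4096 + 1024 + 256 + 128 + 16 + 2 = 13714 ✓



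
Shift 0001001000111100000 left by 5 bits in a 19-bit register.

Original: 0001001000111100000 (decimal 37344)
Shift left by 5 positions
Append 5 zeros on the right and drop the 5 high bits that overflow the 19-bit width
Result: 0100011110000000000 (decimal 146432)
Equivalent: 37344 << 5 = 37344 × 2^5 = 1195008, truncated to 19 bits = 146432



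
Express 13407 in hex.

Using repeated division by 16 (digits 10–15 are A–F):
13407 ÷ 16 = 837 remainder 15 (F)
837 ÷ 16 = 52 remainder 5
52 ÷ 16 = 3 remainder 4
3 ÷ 16 = 0 remainder 3
Reading remainders bottom to top: 345F



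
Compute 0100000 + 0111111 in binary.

Add column by column from the right: bit + bit + carry-in; write the sum mod 2, carry 1 when the sum is 2 or 3.
carry:  1000000
        0100000
+       0111111
---------------
       01011111
(the carry out of the leftmost column, 0, becomes the leading bit)
Decimal check:
  0100000 = 32
  0111111 = 32 + 16 + 8 + 4 + 2 + 1 = 63
  32 + 63 = 95, and 01011111 = 64 + 16 + 8 + 4 + 2 + 1 = 95 ✓



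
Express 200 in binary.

Using repeated division by 2:
200 ÷ 2 = 100 remainder 0
100 ÷ 2 = 50 remainder 0
50 ÷ 2 = 25 remainder 0
25 ÷ 2 = 12 remainder 1
12 ÷ 2 = 6 remainder 0
6 ÷ 2 = 3 remainder 0
3 ÷ 2 = 1 remainder 1
1 ÷ 2 = 0 remainder 1
Reading remainders bottom to top: 11001000



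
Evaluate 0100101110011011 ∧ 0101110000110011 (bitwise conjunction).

AND: 1 only when both bits are 1
  0100101110011011
& 0101110000110011
------------------
  0100100000010011
Decimal: 19355 & 23603 = 18451



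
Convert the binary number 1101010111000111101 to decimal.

Sum of powers of 2 for each 1-bit:
2^0 + 2^2 + 2^3 + 2^4 + 2^5 + 2^9 + 2^10 + 2^11 + 2^13 + 2^15 + 2^17 + 2^18
= 1 + 4 + 8 + 16 + 32 + 512 + 1024 + 2048 + 8192 + 32768 + 131072 + 262144
= 437821



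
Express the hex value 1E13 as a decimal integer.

Expand by place value (powers of 16):
Digit values: E = 14
1E13 = 1 × 16^3 + 14 × 16^2 + 1 × 16^1 + 3 × 16^0
= 1 × 4096 + 14 × 256 + 1 × 16 + 3 × 1
= 4096 + 3584 + 16 + 3
= 7699



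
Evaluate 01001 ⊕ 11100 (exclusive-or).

XOR: 1 when bits differ
  01001
^ 11100
-------
  10101
Decimal: 9 ^ 28 = 21



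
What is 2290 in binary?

Using repeated division by 2:
2290 ÷ 2 = 1145 remainder 0
1145 ÷ 2 = 572 remainder 1
572 ÷ 2 = 286 remainder 0
286 ÷ 2 = 143 remainder 0
143 ÷ 2 = 71 remainder 1
71 ÷ 2 = 35 remainder 1
35 ÷ 2 = 17 remainder 1
17 ÷ 2 = 8 remainder 1
8 ÷ 2 = 4 remainder 0
4 ÷ 2 = 2 remainder 0
2 ÷ 2 = 1 remainder 0
1 ÷ 2 = 0 remainder 1
Reading remainders bottom to top: 100011110010



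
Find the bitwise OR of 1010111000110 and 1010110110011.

OR: 1 when either bit is 1
  1010111000110
| 1010110110011
---------------
  1010111110111
Decimal: 5574 | 5555 = 5623



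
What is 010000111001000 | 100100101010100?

OR: 1 when either bit is 1
  010000111001000
| 100100101010100
-----------------
  110100111011100
Decimal: 8648 | 18772 = 27100



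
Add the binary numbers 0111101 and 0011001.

Add column by column from the right: bit + bit + carry-in; write the sum mod 2, carry 1 when the sum is 2 or 3.
carry:  1110010
        0111101
+       0011001
---------------
       01010110
(the carry out of the leftmost column, 0, becomes the leading bit)
Decimal check:
  0111101 = 32 + 16 + 8 + 4 + 1 = 61
  0011001 = 16 + 8 + 1 = 25
  61 + 25 = 86, and 01010110 = 64 + 16 + 4 + 2 = 86 ✓



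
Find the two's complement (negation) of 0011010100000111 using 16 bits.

Original: 0011010100000111
Step 1 - Invert all bits: 1100101011111000
Step 2 - Add 1: 1100101011111001
Verification: 0011010100000111 + 1100101011111001 = 10000000000000000; discarding the end carry (carry out of the top bit) leaves the 16-bit value 0000000000000000, as required for x + (-x)



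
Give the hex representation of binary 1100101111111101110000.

Group into 4-bit nibbles from right:
  0011 = 3
  0010 = 2
  1111 = F
  1111 = F
  0111 = 7
  0000 = 0
Result: 32FF70



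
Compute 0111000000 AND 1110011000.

AND: 1 only when both bits are 1
  0111000000
& 1110011000
------------
  0110000000
Decimal: 448 & 920 = 384



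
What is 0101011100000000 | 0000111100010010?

OR: 1 when either bit is 1
  0101011100000000
| 0000111100010010
------------------
  0101111100010010
Decimal: 22272 | 3858 = 24338



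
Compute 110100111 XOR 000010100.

XOR: 1 when bits differ
  110100111
^ 000010100
-----------
  110110011
Decimal: 423 ^ 20 = 435



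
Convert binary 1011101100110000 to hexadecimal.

Group into 4-bit nibbles from right:
  1011 = B
  1011 = B
  0011 = 3
  0000 = 0
Result: BB30



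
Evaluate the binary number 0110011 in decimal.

Sum of powers of 2 for each 1-bit:
2^0 + 2^1 + 2^4 + 2^5
= 1 + 2 + 16 + 32
= 51



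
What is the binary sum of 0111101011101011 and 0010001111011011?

Add column by column from the right: bit + bit + carry-in; write the sum mod 2, carry 1 when the sum is 2 or 3.
carry:  1100011111110110
        0111101011101011
+       0010001111011011
------------------------
       01001111011000110
(the carry out of the leftmost column, 0, becomes the leading bit)
Decimal check:
  0111101011101011 = 16384 + 8192 + 4096 + 2048 + 512 + 128 + 64 + 32 + 8 + 2 + 1 = 31467
  0010001111011011 = 8192 + 512 + 256 + 128 + 64 + 16 + 8 + 2 + 1 = 9179
  31467 + 9179 = 40646, and 01001111011000110 = 32768 + 4096 + 2048 + 1024 + 512 + 128 + 64 + 4 + 2 = 40646 ✓



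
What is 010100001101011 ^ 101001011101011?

XOR: 1 when bits differ
  010100001101011
^ 101001011101011
-----------------
  111101010000000
Decimal: 10347 ^ 21227 = 31360



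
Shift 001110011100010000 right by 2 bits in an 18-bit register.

Original: 001110011100010000 (decimal 59152)
Shift right by 2 positions
Drop the 2 low bits; fill with zeros on the left
Result: 000011100111000100 (decimal 14788)
Equivalent: 59152 >> 2 = 59152 ÷ 2^2 = 14788



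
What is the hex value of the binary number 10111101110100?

Group into 4-bit nibbles from right:
  0010 = 2
  1111 = F
  0111 = 7
  0100 = 4
Result: 2F74



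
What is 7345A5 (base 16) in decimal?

Expand by place value (powers of 16):
Digit values: A = 10
7345A5 = 7 × 16^5 + 3 × 16^4 + 4 × 16^3 + 5 × 16^2 + 10 × 16^1 + 5 × 16^0
= 7 × 1048576 + 3 × 65536 + 4 × 4096 + 5 × 256 + 10 × 16 + 5 × 1
= 7340032 + 196608 + 16384 + 1280 + 160 + 5
= 7554469



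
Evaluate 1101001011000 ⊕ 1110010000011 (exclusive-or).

XOR: 1 when bits differ
  1101001011000
^ 1110010000011
---------------
  0011011011011
Decimal: 6744 ^ 7299 = 1755



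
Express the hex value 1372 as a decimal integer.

Expand by place value (powers of 16):
1372 = 1 × 16^3 + 3 × 16^2 + 7 × 16^1 + 2 × 16^0
= 1 × 4096 + 3 × 256 + 7 × 16 + 2 × 1
= 4096 + 768 + 112 + 2
= 4978



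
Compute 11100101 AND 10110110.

AND: 1 only when both bits are 1
  11100101
& 10110110
----------
  10100100
Decimal: 229 & 182 = 164



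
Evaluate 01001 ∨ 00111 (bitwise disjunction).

OR: 1 when either bit is 1
  01001
| 00111
-------
  01111
Decimal: 9 | 7 = 15



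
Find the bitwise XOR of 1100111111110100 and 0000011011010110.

XOR: 1 when bits differ
  1100111111110100
^ 0000011011010110
------------------
  1100100100100010
Decimal: 53236 ^ 1750 = 51490



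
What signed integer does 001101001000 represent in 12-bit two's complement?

Binary: 001101001000
Sign bit: 0 (non-negative)
Read directly as an unsigned value:
001101001000 = 512 + 256 + 64 + 8 = 840
Value: 840



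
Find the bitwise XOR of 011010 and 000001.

XOR: 1 when bits differ
  011010
^ 000001
--------
  011011
Decimal: 26 ^ 1 = 27



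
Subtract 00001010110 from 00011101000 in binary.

Method 1 - Direct subtraction (column by column from the right: bit − bit − borrow-in; if negative, add 2 and borrow 1 from the next column):
borrow: 00000101100
        00011101000
-       00001010110
-------------------
        00010010010

Method 2 - Add two's complement:
Two's complement of 00001010110: invert → 11110101001, add 1 → 11110101010
  00011101000
+ 11110101010
-------------
 100010010010  (end carry out of the top bit = 1)
Discarding the end carry: 00010010010
Decimal check:
  00011101000 = 128 + 64 + 32 + 8 = 232
  00001010110 = 64 + 16 + 4 + 2 = 86
  232 - 86 = 146, and 00010010010 = 128 + 16 + 2 = 146 ✓



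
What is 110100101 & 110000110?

AND: 1 only when both bits are 1
  110100101
& 110000110
-----------
  110000100
Decimal: 421 & 390 = 388



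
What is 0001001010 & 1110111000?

AND: 1 only when both bits are 1
  0001001010
& 1110111000
------------
  0000001000
Decimal: 74 & 952 = 8



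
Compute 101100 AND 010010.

AND: 1 only when both bits are 1
  101100
& 010010
--------
  000000
Decimal: 44 & 18 = 0



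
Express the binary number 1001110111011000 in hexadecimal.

Group into 4-bit nibbles from right:
  1001 = 9
  1101 = D
  1101 = D
  1000 = 8
Result: 9DD8



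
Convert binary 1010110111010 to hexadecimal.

Group into 4-bit nibbles from right:
  0001 = 1
  0101 = 5
  1011 = B
  1010 = A
Result: 15BA



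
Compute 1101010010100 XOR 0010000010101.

XOR: 1 when bits differ
  1101010010100
^ 0010000010101
---------------
  1111010000001
Decimal: 6804 ^ 1045 = 7809



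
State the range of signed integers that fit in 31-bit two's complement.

For 31-bit two's complement:
Minimum: -2^30 = -1073741824
Maximum: 2^30 - 1 = 1073741823



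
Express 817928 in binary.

Using repeated division by 2:
817928 ÷ 2 = 408964 remainder 0
408964 ÷ 2 = 204482 remainder 0
204482 ÷ 2 = 102241 remainder 0
102241 ÷ 2 = 51120 remainder 1
51120 ÷ 2 = 25560 remainder 0
25560 ÷ 2 = 12780 remainder 0
12780 ÷ 2 = 6390 remainder 0
6390 ÷ 2 = 3195 remainder 0
3195 ÷ 2 = 1597 remainder 1
1597 ÷ 2 = 798 remainder 1
798 ÷ 2 = 399 remainder 0
399 ÷ 2 = 199 remainder 1
199 ÷ 2 = 99 remainder 1
99 ÷ 2 = 49 remainder 1
49 ÷ 2 = 24 remainder 1
24 ÷ 2 = 12 remainder 0
12 ÷ 2 = 6 remainder 0
6 ÷ 2 = 3 remainder 0
3 ÷ 2 = 1 remainder 1
1 ÷ 2 = 0 remainder 1
Reading remainders bottom to top: 11000111101100001000



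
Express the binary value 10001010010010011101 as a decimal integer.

Sum of powers of 2 for each 1-bit:
2^0 + 2^2 + 2^3 + 2^4 + 2^7 + 2^10 + 2^13 + 2^15 + 2^19
= 1 + 4 + 8 + 16 + 128 + 1024 + 8192 + 32768 + 524288
= 566429



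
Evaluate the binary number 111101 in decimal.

Sum of powers of 2 for each 1-bit:
2^0 + 2^2 + 2^3 + 2^4 + 2^5
= 1 + 4 + 8 + 16 + 32
= 61



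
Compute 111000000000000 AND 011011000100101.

AND: 1 only when both bits are 1
  111000000000000
& 011011000100101
-----------------
  011000000000000
Decimal: 28672 & 13861 = 12288



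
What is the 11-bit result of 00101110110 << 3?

Original: 00101110110 (decimal 374)
Shift left by 3 positions
Append 3 zeros on the right and drop the 3 high bits that overflow the 11-bit width
Result: 01110110000 (decimal 944)
Equivalent: 374 << 3 = 374 × 2^3 = 2992, truncated to 11 bits = 944



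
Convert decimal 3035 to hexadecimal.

Using repeated division by 16 (digits 10–15 are A–F):
3035 ÷ 16 = 189 remainder 11 (B)
189 ÷ 16 = 11 remainder 13 (D)
11 ÷ 16 = 0 remainder 11 (B)
Reading remainders bottom to top: BDB



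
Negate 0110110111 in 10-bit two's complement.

Original: 0110110111
Step 1 - Invert all bits: 1001001000
Step 2 - Add 1: 1001001001
Verification: 0110110111 + 1001001001 = 10000000000; discarding the end carry (carry out of the top bit) leaves the 10-bit value 0000000000, as required for x + (-x)



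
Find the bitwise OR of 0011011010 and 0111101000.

OR: 1 when either bit is 1
  0011011010
| 0111101000
------------
  0111111010
Decimal: 218 | 488 = 506



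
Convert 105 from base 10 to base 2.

Using repeated division by 2:
105 ÷ 2 = 52 remainder 1
52 ÷ 2 = 26 remainder 0
26 ÷ 2 = 13 remainder 0
13 ÷ 2 = 6 remainder 1
6 ÷ 2 = 3 remainder 0
3 ÷ 2 = 1 remainder 1
1 ÷ 2 = 0 remainder 1
Reading remainders bottom to top: 1101001



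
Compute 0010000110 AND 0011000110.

AND: 1 only when both bits are 1
  0010000110
& 0011000110
------------
  0010000110
Decimal: 134 & 198 = 134



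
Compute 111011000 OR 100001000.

OR: 1 when either bit is 1
  111011000
| 100001000
-----------
  111011000
Decimal: 472 | 264 = 472



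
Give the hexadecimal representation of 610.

Using repeated division by 16 (digits 10–15 are A–F):
610 ÷ 16 = 38 remainder 2
38 ÷ 16 = 2 remainder 6
2 ÷ 16 = 0 remainder 2
Reading remainders bottom to top: 262



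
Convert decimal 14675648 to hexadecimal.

Using repeated division by 16 (digits 10–15 are A–F):
14675648 ÷ 16 = 917228 remainder 0
917228 ÷ 16 = 57326 remainder 12 (C)
57326 ÷ 16 = 3582 remainder 14 (E)
3582 ÷ 16 = 223 remainder 14 (E)
223 ÷ 16 = 13 remainder 15 (F)
13 ÷ 16 = 0 remainder 13 (D)
Reading remainders bottom to top: DFEEC0



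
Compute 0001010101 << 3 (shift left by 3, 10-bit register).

Original: 0001010101 (decimal 85)
Shift left by 3 positions
Append 3 zeros on the right
Result: 1010101000 (decimal 680)
Equivalent: 85 << 3 = 85 × 2^3 = 680



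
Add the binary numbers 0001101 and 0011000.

Add column by column from the right: bit + bit + carry-in; write the sum mod 2, carry 1 when the sum is 2 or 3.
carry:  0110000
        0001101
+       0011000
---------------
       00100101
(the carry out of the leftmost column, 0, becomes the leading bit)
Decimal check:
  0001101 = 8 + 4 + 1 = 13
  0011000 = 16 + 8 = 24
  13 + 24 = 37, and 00100101 = 32 + 4 + 1 = 37 ✓



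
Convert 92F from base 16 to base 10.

Expand by place value (powers of 16):
Digit values: F = 15
92F = 9 × 16^2 + 2 × 16^1 + 15 × 16^0
= 9 × 256 + 2 × 16 + 15 × 1
= 2304 + 32 + 15
= 2351



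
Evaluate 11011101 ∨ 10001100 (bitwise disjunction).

OR: 1 when either bit is 1
  11011101
| 10001100
----------
  11011101
Decimal: 221 | 140 = 221



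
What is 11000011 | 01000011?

OR: 1 when either bit is 1
  11000011
| 01000011
----------
  11000011
Decimal: 195 | 67 = 195



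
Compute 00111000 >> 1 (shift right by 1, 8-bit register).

Original: 00111000 (decimal 56)
Shift right by 1 position
Drop the 1 low bit; fill with zero on the left
Result: 00011100 (decimal 28)
Equivalent: 56 >> 1 = 56 ÷ 2^1 = 28



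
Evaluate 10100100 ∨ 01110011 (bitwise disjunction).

OR: 1 when either bit is 1
  10100100
| 01110011
----------
  11110111
Decimal: 164 | 115 = 247



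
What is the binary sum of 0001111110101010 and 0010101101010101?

Add column by column from the right: bit + bit + carry-in; write the sum mod 2, carry 1 when the sum is 2 or 3.
carry:  0111111000000000
        0001111110101010
+       0010101101010101
------------------------
       00100101011111111
(the carry out of the leftmost column, 0, becomes the leading bit)
Decimal check:
  0001111110101010 = 4096 + 2048 + 1024 + 512 + 256 + 128 + 32 + 8 + 2 = 8106
  0010101101010101 = 8192 + 2048 + 512 + 256 + 64 + 16 + 4 + 1 = 11093
  8106 + 11093 = 19199, and 00100101011111111 = 16384 + 2048 + 512 + 128 + 64 + 32 + 16 + 8 + 4 + 2 + 1 = 19199 ✓



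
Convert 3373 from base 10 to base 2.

Using repeated division by 2:
3373 ÷ 2 = 1686 remainder 1
1686 ÷ 2 = 843 remainder 0
843 ÷ 2 = 421 remainder 1
421 ÷ 2 = 210 remainder 1
210 ÷ 2 = 105 remainder 0
105 ÷ 2 = 52 remainder 1
52 ÷ 2 = 26 remainder 0
26 ÷ 2 = 13 remainder 0
13 ÷ 2 = 6 remainder 1
6 ÷ 2 = 3 remainder 0
3 ÷ 2 = 1 remainder 1
1 ÷ 2 = 0 remainder 1
Reading remainders bottom to top: 110100101101



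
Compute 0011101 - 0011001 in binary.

Method 1 - Direct subtraction (column by column from the right: bit − bit − borrow-in; if negative, add 2 and borrow 1 from the next column):
borrow: 0000000
        0011101
-       0011001
---------------
        0000100

Method 2 - Add two's complement:
Two's complement of 0011001: invert → 1100110, add 1 → 1100111
  0011101
+ 1100111
---------
 10000100  (end carry out of the top bit = 1)
Discarding the end carry: 0000100
Decimal check:
  0011101 = 16 + 8 + 4 + 1 = 29
  0011001 = 16 + 8 + 1 = 25
  29 - 25 = 4, and 0000100 = 4 ✓



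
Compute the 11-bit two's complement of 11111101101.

Original (sign bit 1, negative): 11111101101
Step 1 - Invert all bits: 00000010010
Step 2 - Add 1: 00000010011
Verification: 11111101101 + 00000010011 = 100000000000; discarding the end carry (carry out of the top bit) leaves the 11-bit value 00000000000, as required for x + (-x)



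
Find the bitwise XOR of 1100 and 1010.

XOR: 1 when bits differ
  1100
^ 1010
------
  0110
Decimal: 12 ^ 10 = 6



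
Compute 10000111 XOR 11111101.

XOR: 1 when bits differ
  10000111
^ 11111101
----------
  01111010
Decimal: 135 ^ 253 = 122



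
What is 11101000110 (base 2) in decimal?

Sum of powers of 2 for each 1-bit:
2^1 + 2^2 + 2^6 + 2^8 + 2^9 + 2^10
= 2 + 4 + 64 + 256 + 512 + 1024
= 1862



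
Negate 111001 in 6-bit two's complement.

Original (sign bit 1, negative): 111001
Step 1 - Invert all bits: 000110
Step 2 - Add 1: 000111
Verification: 111001 + 000111 = 1000000; discarding the end carry (carry out of the top bit) leaves the 6-bit value 000000, as required for x + (-x)



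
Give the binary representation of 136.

Using repeated division by 2:
136 ÷ 2 = 68 remainder 0
68 ÷ 2 = 34 remainder 0
34 ÷ 2 = 17 remainder 0
17 ÷ 2 = 8 remainder 1
8 ÷ 2 = 4 remainder 0
4 ÷ 2 = 2 remainder 0
2 ÷ 2 = 1 remainder 0
1 ÷ 2 = 0 remainder 1
Reading remainders bottom to top: 10001000



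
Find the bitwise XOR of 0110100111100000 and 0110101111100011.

XOR: 1 when bits differ
  0110100111100000
^ 0110101111100011
------------------
  0000001000000011
Decimal: 27104 ^ 27619 = 515



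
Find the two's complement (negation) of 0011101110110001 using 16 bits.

Original: 0011101110110001
Step 1 - Invert all bits: 1100010001001110
Step 2 - Add 1: 1100010001001111
Verification: 0011101110110001 + 1100010001001111 = 10000000000000000; discarding the end carry (carry out of the top bit) leaves the 16-bit value 0000000000000000, as required for x + (-x)



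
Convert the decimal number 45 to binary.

Using repeated division by 2:
45 ÷ 2 = 22 remainder 1
22 ÷ 2 = 11 remainder 0
11 ÷ 2 = 5 remainder 1
5 ÷ 2 = 2 remainder 1
2 ÷ 2 = 1 remainder 0
1 ÷ 2 = 0 remainder 1
Reading remainders bottom to top: 101101



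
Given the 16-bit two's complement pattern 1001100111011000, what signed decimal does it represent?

Binary: 1001100111011000
Sign bit: 1 (negative)
Invert: 0110011000100111
Add 1:  0110011000101000
Magnitude: 0110011000101000 = 16384 + 8192 + 1024 + 512 + 32 + 8 = 26152
Value: -26152



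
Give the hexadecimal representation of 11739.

Using repeated division by 16 (digits 10–15 are A–F):
11739 ÷ 16 = 733 remainder 11 (B)
733 ÷ 16 = 45 remainder 13 (D)
45 ÷ 16 = 2 remainder 13 (D)
2 ÷ 16 = 0 remainder 2
Reading remainders bottom to top: 2DDB



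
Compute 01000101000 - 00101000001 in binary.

Method 1 - Direct subtraction (column by column from the right: bit − bit − borrow-in; if negative, add 2 and borrow 1 from the next column):
borrow: 01110001110
        01000101000
-       00101000001
-------------------
        00011100111

Method 2 - Add two's complement:
Two's complement of 00101000001: invert → 11010111110, add 1 → 11010111111
  01000101000
+ 11010111111
-------------
 100011100111  (end carry out of the top bit = 1)
Discarding the end carry: 00011100111
Decimal check:
  01000101000 = 512 + 32 + 8 = 552
  00101000001 = 256 + 64 + 1 = 321
  552 - 321 = 231, and 00011100111 = 128 + 64 + 32 + 4 + 2 + 1 = 231 ✓



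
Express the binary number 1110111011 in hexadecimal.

Group into 4-bit nibbles from right:
  0011 = 3
  1011 = B
  1011 = B
Result: 3BB



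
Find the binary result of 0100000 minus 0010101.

Method 1 - Direct subtraction (column by column from the right: bit − bit − borrow-in; if negative, add 2 and borrow 1 from the next column):
borrow: 0111110
        0100000
-       0010101
---------------
        0001011

Method 2 - Add two's complement:
Two's complement of 0010101: invert → 1101010, add 1 → 1101011
  0100000
+ 1101011
---------
 10001011  (end carry out of the top bit = 1)
Discarding the end carry: 0001011
Decimal check:
  0100000 = 32
  0010101 = 16 + 4 + 1 = 21
  32 - 21 = 11, and 0001011 = 8 + 2 + 1 = 11 ✓



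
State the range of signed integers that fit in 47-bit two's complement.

For 47-bit two's complement:
Minimum: -2^46 = -70368744177664
Maximum: 2^46 - 1 = 70368744177663



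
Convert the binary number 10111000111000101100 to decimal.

Sum of powers of 2 for each 1-bit:
2^2 + 2^3 + 2^5 + 2^9 + 2^10 + 2^11 + 2^15 + 2^16 + 2^17 + 2^19
= 4 + 8 + 32 + 512 + 1024 + 2048 + 32768 + 65536 + 131072 + 524288
= 757292



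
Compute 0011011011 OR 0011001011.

OR: 1 when either bit is 1
  0011011011
| 0011001011
------------
  0011011011
Decimal: 219 | 203 = 219



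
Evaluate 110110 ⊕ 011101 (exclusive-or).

XOR: 1 when bits differ
  110110
^ 011101
--------
  101011
Decimal: 54 ^ 29 = 43



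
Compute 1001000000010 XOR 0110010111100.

XOR: 1 when bits differ
  1001000000010
^ 0110010111100
---------------
  1111010111110
Decimal: 4610 ^ 3260 = 7870



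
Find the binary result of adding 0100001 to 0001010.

Add column by column from the right: bit + bit + carry-in; write the sum mod 2, carry 1 when the sum is 2 or 3.
carry:  0000000
        0100001
+       0001010
---------------
       00101011
(the carry out of the leftmost column, 0, becomes the leading bit)
Decimal check:
  0100001 = 32 + 1 = 33
  0001010 = 8 + 2 = 10
  33 + 10 = 43, and 00101011 = 32 + 8 + 2 + 1 = 43 ✓



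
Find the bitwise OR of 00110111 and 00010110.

OR: 1 when either bit is 1
  00110111
| 00010110
----------
  00110111
Decimal: 55 | 22 = 55

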